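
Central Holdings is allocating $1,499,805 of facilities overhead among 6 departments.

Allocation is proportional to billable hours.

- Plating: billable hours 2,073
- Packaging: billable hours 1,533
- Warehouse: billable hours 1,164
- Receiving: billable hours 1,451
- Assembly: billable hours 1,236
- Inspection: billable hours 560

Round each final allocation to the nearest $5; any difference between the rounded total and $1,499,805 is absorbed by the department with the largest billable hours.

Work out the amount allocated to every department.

Plating: $387,810; Packaging: $286,790; Warehouse: $217,760; Receiving: $271,450; Assembly: $231,230; Inspection: $104,765

Billable hours total: 8,017.
Raw shares: Plating 2,073/8,017 × $1,499,805 = 387,812.87; Packaging 1,533/8,017 × $1,499,805 = 286,790.70; Warehouse 1,164/8,017 × $1,499,805 = 217,758.89; Receiving 1,451/8,017 × $1,499,805 = 271,450.30; Assembly 1,236/8,017 × $1,499,805 = 231,228.51; Inspection 560/8,017 × $1,499,805 = 104,763.73.
Rounded to nearest $5: Plating $387,815; Packaging $286,790; Warehouse $217,760; Receiving $271,450; Assembly $231,230; Inspection $104,765. Sum = $1,499,810.
Difference $1,499,805 − $1,499,810 = −$5 applied to largest billable hours (Plating): Plating becomes $387,810.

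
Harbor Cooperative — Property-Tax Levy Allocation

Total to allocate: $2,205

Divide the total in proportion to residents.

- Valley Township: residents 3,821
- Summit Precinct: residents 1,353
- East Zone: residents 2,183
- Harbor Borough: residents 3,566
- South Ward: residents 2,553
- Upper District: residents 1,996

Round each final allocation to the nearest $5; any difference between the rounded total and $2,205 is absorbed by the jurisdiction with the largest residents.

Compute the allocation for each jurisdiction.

Residents total: 15,472.
Proportional shares: Valley Township 3,821/15,472 × $2,205 = 544.55; Summit Precinct 1,353/15,472 × $2,205 = 192.82; East Zone 2,183/15,472 × $2,205 = 311.11; Harbor Borough 3,566/15,472 × $2,205 = 508.21; South Ward 2,553/15,472 × $2,205 = 363.84; Upper District 1,996/15,472 × $2,205 = 284.46.
Rounded to nearest $5: Valley Township $545; Summit Precinct $195; East Zone $310; Harbor Borough $510; South Ward $365; Upper District $285. Sum = $2,210.
Difference $2,205 − $2,210 = −$5 applied to largest residents (Valley Township): Valley Township becomes $540.

Valley Township: $540 · Summit Precinct: $195 · East Zone: $310 · Harbor Borough: $510 · South Ward: $365 · Upper District: $285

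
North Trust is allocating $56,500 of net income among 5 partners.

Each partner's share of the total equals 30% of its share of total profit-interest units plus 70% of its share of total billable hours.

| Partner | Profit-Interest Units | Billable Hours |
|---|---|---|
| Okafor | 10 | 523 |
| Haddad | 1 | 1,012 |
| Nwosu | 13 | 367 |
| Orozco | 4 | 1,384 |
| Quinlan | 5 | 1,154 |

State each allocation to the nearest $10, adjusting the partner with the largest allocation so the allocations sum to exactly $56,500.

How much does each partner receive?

Okafor: $9,800 | Haddad: $9,530 | Nwosu: $9,950 | Orozco: $14,370 | Quinlan: $12,850

Totals — profit-interest units 33, billable hours 4,440.
Combined weights (30% profit-interest units + 70% billable hours): Okafor 0.1734; Haddad 0.1686; Nwosu 0.1760; Orozco 0.2546; Quinlan 0.2274.
Pro-rata amounts: Okafor 9,795.07; Haddad 9,528.19; Nwosu 9,946.38; Orozco 14,382.74; Quinlan 12,847.62.
Rounded to nearest $10: Okafor $9,800; Haddad $9,530; Nwosu $9,950; Orozco $14,380; Quinlan $12,850. Sum = $56,510.
Difference $56,500 − $56,510 = −$10 applied to largest allocation (Orozco): Orozco becomes $14,370.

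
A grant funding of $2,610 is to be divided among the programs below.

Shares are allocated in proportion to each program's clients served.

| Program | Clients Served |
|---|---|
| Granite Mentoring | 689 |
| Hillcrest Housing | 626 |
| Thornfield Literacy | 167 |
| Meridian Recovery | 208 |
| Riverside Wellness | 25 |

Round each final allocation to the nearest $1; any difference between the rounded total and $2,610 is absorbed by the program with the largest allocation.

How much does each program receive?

Sum of clients served: 1,715.
Unrounded shares: Granite Mentoring 689/1,715 × $2,610 = 1,048.57; Hillcrest Housing 626/1,715 × $2,610 = 952.69; Thornfield Literacy 167/1,715 × $2,610 = 254.15; Meridian Recovery 208/1,715 × $2,610 = 316.55; Riverside Wellness 25/1,715 × $2,610 = 38.05.
Rounded to nearest $1: Granite Mentoring $1,049; Hillcrest Housing $953; Thornfield Literacy $254; Meridian Recovery $317; Riverside Wellness $38. Sum = $2,611.
Difference $2,610 − $2,611 = −$1 applied to largest allocation (Granite Mentoring): Granite Mentoring becomes $1,048.

Granite Mentoring: $1,048 · Hillcrest Housing: $953 · Thornfield Literacy: $254 · Meridian Recovery: $317 · Riverside Wellness: $38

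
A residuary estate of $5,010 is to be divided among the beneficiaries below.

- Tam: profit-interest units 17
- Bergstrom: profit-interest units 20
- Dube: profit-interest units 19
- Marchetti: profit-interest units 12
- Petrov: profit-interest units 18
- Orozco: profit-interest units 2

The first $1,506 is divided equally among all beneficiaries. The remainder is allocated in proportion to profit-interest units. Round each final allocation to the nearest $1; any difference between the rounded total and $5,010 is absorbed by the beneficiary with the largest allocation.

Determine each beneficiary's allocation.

$1,506 shared equally gives $251 per beneficiary.
Remainder $3,504 by profit-interest units (total 88): Tam 676.91 → $677; Bergstrom 796.36 → $796; Dube 756.55 → $757; Marchetti 477.82 → $478; Petrov 716.73 → $717; Orozco 79.64 → $80.
Rounding difference −$1 on remainder applied to Bergstrom.
Totals: Tam $251 + $677 = $928; Bergstrom $251 + $795 = $1,046; Dube $251 + $757 = $1,008; Marchetti $251 + $478 = $729; Petrov $251 + $717 = $968; Orozco $251 + $80 = $331.

Tam: $928 · Bergstrom: $1,046 · Dube: $1,008 · Marchetti: $729 · Petrov: $968 · Orozco: $331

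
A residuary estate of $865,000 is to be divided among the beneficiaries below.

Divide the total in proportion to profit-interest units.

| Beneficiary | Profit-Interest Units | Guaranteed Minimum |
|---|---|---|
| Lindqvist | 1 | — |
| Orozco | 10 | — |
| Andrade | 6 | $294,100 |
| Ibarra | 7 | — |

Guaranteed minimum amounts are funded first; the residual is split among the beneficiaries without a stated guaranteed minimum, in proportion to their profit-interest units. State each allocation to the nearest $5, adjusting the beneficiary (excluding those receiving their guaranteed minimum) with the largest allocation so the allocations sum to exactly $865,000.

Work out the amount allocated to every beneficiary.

Lindqvist: $31,715; Orozco: $317,170; Andrade: $294,100; Ibarra: $222,015

Guaranteed amounts: Andrade $294,100. Balance $570,900.
Balance split over remaining profit-interest units 18: Lindqvist 31,716.67 → $31,715; Orozco 317,166.67 → $317,165; Ibarra 222,016.67 → $222,015.
Rounding difference +$5 applied to Orozco → $317,170.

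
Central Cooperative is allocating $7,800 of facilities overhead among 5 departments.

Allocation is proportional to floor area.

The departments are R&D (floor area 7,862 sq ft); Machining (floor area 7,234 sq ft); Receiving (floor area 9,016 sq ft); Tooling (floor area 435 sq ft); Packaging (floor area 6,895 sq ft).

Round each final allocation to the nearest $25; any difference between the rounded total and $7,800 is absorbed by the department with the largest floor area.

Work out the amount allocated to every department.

R&D: $1,950 · Machining: $1,800 · Receiving: $2,250 · Tooling: $100 · Packaging: $1,700

Floor area total: 31,442.
Unrounded shares: R&D 7,862/31,442 × $7,800 = 1,950.37; Machining 7,234/31,442 × $7,800 = 1,794.58; Receiving 9,016/31,442 × $7,800 = 2,236.65; Tooling 435/31,442 × $7,800 = 107.91; Packaging 6,895/31,442 × $7,800 = 1,710.48.
At nearest $25: R&D $1,950; Machining $1,800; Receiving $2,225; Tooling $100; Packaging $1,700. Sum = $7,775.
Difference $7,800 − $7,775 = +$25 applied to largest floor area (Receiving): Receiving becomes $2,250.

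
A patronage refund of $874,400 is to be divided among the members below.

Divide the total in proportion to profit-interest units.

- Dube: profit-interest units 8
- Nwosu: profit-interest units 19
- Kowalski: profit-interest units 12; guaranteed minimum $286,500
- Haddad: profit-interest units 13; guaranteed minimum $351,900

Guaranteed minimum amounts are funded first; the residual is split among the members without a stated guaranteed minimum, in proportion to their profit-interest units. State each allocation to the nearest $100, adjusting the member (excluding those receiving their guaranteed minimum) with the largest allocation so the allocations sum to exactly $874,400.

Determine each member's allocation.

Dube: $69,900 | Nwosu: $166,100 | Kowalski: $286,500 | Haddad: $351,900

Fund the minimums — Kowalski $286,500; Haddad $351,900. Remaining pool $236,000.
Remaining pool split over remaining profit-interest units 27: Dube 69,925.93 → $69,900; Nwosu 166,074.07 → $166,100.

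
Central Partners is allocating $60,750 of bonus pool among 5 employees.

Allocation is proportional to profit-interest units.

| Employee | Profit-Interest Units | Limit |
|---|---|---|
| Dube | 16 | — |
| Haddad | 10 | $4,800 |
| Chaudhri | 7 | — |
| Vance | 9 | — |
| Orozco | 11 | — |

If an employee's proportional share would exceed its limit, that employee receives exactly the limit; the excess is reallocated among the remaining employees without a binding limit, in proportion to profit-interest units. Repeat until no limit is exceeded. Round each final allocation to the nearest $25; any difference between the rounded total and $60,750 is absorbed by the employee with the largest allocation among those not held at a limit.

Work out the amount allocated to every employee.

Dube: $20,825; Haddad: $4,800; Chaudhri: $9,100; Vance: $11,700; Orozco: $14,325

Sum of profit-interest units: 53.
Pro-rata shares before constraints: Dube 18,339.62; Haddad 11,462.26; Chaudhri 8,023.58; Vance 10,316.04; Orozco 12,608.49.
Held at cap: Haddad ($4,800); balance $55,950 reallocated over remaining profit-interest units 43.
Shares after redistribution: Dube 20,818.60 → $20,825; Chaudhri 9,108.14 → $9,100; Vance 11,710.47 → $11,700; Orozco 14,312.79 → $14,325.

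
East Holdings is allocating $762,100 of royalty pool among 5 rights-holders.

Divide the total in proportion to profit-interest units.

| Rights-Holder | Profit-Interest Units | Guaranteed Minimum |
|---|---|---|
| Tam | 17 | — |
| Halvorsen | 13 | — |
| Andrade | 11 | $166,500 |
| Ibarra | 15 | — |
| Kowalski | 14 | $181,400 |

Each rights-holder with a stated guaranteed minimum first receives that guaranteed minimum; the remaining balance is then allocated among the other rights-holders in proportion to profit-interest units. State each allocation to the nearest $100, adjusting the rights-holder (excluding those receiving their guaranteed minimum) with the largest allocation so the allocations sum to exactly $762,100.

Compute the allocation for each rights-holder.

Fund the minimums — Andrade $166,500; Kowalski $181,400. Remaining pool $414,200.
Remaining pool split over remaining profit-interest units 45: Tam 156,475.56 → $156,500; Halvorsen 119,657.78 → $119,700; Ibarra 138,066.67 → $138,100.
Rounding difference −$100 applied to Tam → $156,400.

Tam: $156,400 | Halvorsen: $119,700 | Andrade: $166,500 | Ibarra: $138,100 | Kowalski: $181,400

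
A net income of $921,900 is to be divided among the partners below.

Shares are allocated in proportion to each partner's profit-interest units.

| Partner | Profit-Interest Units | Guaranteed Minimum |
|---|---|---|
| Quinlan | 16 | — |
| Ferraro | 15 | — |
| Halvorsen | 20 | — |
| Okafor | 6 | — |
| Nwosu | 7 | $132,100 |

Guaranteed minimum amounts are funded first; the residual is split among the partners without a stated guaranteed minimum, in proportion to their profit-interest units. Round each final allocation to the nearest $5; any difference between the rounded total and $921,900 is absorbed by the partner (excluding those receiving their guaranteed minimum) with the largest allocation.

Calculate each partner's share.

Guaranteed amounts: Nwosu $132,100. Remaining pool $789,800.
Remaining pool split over remaining profit-interest units 57: Quinlan 221,698.25 → $221,700; Ferraro 207,842.11 → $207,840; Halvorsen 277,122.81 → $277,125; Okafor 83,136.84 → $83,135.

Quinlan: $221,700; Ferraro: $207,840; Halvorsen: $277,125; Okafor: $83,135; Nwosu: $132,100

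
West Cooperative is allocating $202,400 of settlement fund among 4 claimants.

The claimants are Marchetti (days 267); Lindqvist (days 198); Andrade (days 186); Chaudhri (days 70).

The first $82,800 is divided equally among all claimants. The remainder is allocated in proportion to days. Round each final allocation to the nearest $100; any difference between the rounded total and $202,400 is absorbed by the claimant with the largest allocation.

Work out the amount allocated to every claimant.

Marchetti: $65,000 · Lindqvist: $53,500 · Andrade: $51,600 · Chaudhri: $32,300

Equal tier: $82,800 ÷ 4 = $20,700 apiece.
Remainder $119,600 by days (total 721): Marchetti 44,290.15 → $44,300; Lindqvist 32,844.38 → $32,800; Andrade 30,853.81 → $30,900; Chaudhri 11,611.65 → $11,600.
Totals: Marchetti $20,700 + $44,300 = $65,000; Lindqvist $20,700 + $32,800 = $53,500; Andrade $20,700 + $30,900 = $51,600; Chaudhri $20,700 + $11,600 = $32,300.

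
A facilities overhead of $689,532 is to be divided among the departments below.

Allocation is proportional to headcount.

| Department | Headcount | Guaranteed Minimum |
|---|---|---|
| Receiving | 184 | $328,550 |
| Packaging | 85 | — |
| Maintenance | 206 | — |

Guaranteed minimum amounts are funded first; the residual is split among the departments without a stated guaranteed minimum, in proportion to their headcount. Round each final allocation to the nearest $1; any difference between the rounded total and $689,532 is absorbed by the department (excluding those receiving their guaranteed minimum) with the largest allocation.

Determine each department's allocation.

Guaranteed amounts: Receiving $328,550. Remaining pool $360,982.
Remaining pool split over remaining headcount 291: Packaging 105,441.48 → $105,441; Maintenance 255,540.52 → $255,541.

Receiving: $328,550 | Packaging: $105,441 | Maintenance: $255,541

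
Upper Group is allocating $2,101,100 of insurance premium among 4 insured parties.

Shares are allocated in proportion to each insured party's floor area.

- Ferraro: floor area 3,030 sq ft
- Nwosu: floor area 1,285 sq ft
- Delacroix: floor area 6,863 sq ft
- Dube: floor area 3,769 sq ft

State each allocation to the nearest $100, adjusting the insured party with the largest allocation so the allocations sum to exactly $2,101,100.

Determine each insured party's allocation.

Ferraro: $425,900 | Nwosu: $180,600 | Delacroix: $964,800 | Dube: $529,800

Sum of floor area: 14,947.
Unrounded shares: Ferraro 3,030/14,947 × $2,101,100 = 425,927.14; Nwosu 1,285/14,947 × $2,101,100 = 180,632.47; Delacroix 6,863/14,947 × $2,101,100 = 964,732.01; Dube 3,769/14,947 × $2,101,100 = 529,808.38.
Rounded to nearest $100: Ferraro $425,900; Nwosu $180,600; Delacroix $964,700; Dube $529,800. Sum = $2,101,000.
Difference $2,101,100 − $2,101,000 = +$100 applied to largest allocation (Delacroix): Delacroix becomes $964,800.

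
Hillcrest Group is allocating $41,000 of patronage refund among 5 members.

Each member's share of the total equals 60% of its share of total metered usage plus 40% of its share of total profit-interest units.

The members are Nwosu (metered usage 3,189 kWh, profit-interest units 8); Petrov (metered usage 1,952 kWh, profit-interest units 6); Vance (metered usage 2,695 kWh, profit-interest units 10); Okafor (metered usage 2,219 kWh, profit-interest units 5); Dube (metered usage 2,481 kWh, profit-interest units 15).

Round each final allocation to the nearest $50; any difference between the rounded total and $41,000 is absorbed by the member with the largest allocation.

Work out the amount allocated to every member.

Nwosu: $9,250 · Petrov: $6,050 · Vance: $9,000 · Okafor: $6,200 · Dube: $10,500

Totals — metered usage 12,536, profit-interest units 44.
Combined weights (60% metered usage + 40% profit-interest units): Nwosu 0.2254; Petrov 0.1480; Vance 0.2199; Okafor 0.1517; Dube 0.2551.
Pro-rata amounts: Nwosu 9,239.75; Petrov 6,066.87; Vance 9,015.80; Okafor 6,218.09; Dube 10,459.50.
Rounded to nearest $50: Nwosu $9,250; Petrov $6,050; Vance $9,000; Okafor $6,200; Dube $10,450. Sum = $40,950.
Difference $41,000 − $40,950 = +$50 applied to largest allocation (Dube): Dube becomes $10,500.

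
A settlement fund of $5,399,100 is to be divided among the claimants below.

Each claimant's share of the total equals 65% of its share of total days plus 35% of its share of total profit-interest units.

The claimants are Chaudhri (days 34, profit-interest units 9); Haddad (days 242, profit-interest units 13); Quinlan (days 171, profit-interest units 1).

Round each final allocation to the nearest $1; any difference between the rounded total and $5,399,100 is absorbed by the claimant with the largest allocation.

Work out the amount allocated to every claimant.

Totals — days 447, profit-interest units 23.
Combined weights (65% days + 35% profit-interest units): Chaudhri 0.1864; Haddad 0.5497; Quinlan 0.2639.
Raw shares: Chaudhri 1,006,377.33; Haddad 2,968,034.57; Quinlan 1,424,688.10.
Rounded to nearest $1: Chaudhri $1,006,377; Haddad $2,968,035; Quinlan $1,424,688. Sum = $5,399,100.
No rounding difference to absorb.

Chaudhri: $1,006,377; Haddad: $2,968,035; Quinlan: $1,424,688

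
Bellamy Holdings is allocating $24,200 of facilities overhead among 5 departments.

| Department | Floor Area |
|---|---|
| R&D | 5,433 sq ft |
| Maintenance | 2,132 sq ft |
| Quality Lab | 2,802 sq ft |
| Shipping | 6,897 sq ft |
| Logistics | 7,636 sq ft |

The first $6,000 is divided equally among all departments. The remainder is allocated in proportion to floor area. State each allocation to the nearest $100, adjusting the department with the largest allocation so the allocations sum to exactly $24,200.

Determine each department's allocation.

$6,000 shared equally gives $1,200 per department.
Remainder $18,200 by floor area (total 24,900): R&D 3,971.11 → $4,000; Maintenance 1,558.33 → $1,600; Quality Lab 2,048.05 → $2,000; Shipping 5,041.18 → $5,000; Logistics 5,581.33 → $5,600.
Totals: R&D $1,200 + $4,000 = $5,200; Maintenance $1,200 + $1,600 = $2,800; Quality Lab $1,200 + $2,000 = $3,200; Shipping $1,200 + $5,000 = $6,200; Logistics $1,200 + $5,600 = $6,800.

R&D: $5,200 · Maintenance: $2,800 · Quality Lab: $3,200 · Shipping: $6,200 · Logistics: $6,800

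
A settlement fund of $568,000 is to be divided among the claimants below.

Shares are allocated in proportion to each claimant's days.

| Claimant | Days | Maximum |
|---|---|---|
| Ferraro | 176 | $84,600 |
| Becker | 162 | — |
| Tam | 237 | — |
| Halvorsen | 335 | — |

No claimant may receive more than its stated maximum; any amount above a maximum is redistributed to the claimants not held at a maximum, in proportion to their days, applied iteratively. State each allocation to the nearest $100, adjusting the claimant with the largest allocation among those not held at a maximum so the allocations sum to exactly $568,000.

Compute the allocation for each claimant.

Days total: 910.
Proportional shares (ignoring caps): Ferraro 109,854.95; Becker 101,116.48; Tam 147,929.67; Halvorsen 209,098.90.
Held at cap: Ferraro ($84,600); balance $483,400 reallocated over remaining days 734.
Redistributed shares: Becker 106,690.46 → $106,700; Tam 156,084.20 → $156,100; Halvorsen 220,625.34 → $220,600.

Ferraro: $84,600 | Becker: $106,700 | Tam: $156,100 | Halvorsen: $220,600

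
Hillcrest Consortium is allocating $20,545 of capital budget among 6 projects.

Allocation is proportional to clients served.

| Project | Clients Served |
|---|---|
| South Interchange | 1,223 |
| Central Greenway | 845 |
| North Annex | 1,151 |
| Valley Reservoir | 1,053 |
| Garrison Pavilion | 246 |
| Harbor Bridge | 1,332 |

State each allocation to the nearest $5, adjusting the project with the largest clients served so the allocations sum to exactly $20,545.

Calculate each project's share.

Clients served total: 5,850.
Proportional shares: South Interchange 1,223/5,850 × $20,545 = 4,295.13; Central Greenway 845/5,850 × $20,545 = 2,967.61; North Annex 1,151/5,850 × $20,545 = 4,042.27; Valley Reservoir 1,053/5,850 × $20,545 = 3,698.10; Garrison Pavilion 246/5,850 × $20,545 = 863.94; Harbor Bridge 1,332/5,850 × $20,545 = 4,677.94.
After rounding ($5): South Interchange $4,295; Central Greenway $2,970; North Annex $4,040; Valley Reservoir $3,700; Garrison Pavilion $865; Harbor Bridge $4,680. Sum = $20,550.
Difference $20,545 − $20,550 = −$5 applied to largest clients served (Harbor Bridge): Harbor Bridge becomes $4,675.

South Interchange: $4,295; Central Greenway: $2,970; North Annex: $4,040; Valley Reservoir: $3,700; Garrison Pavilion: $865; Harbor Bridge: $4,675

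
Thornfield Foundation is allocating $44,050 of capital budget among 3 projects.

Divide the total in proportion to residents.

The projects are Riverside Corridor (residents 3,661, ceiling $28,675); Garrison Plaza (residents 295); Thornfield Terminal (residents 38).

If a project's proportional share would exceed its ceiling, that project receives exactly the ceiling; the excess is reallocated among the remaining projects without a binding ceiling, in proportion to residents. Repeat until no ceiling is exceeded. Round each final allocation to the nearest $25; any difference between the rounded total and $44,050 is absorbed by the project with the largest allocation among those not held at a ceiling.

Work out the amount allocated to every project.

Total residents = 3,994.
Proportional shares (ignoring caps): Riverside Corridor 40,377.33; Garrison Plaza 3,253.57; Thornfield Terminal 419.10.
Cap binds for Riverside Corridor ($28,675); remaining pool $15,375 reallocated over remaining residents 333.
Shares after redistribution: Garrison Plaza 13,620.50 → $13,625; Thornfield Terminal 1,754.50 → $1,750.

Riverside Corridor: $28,675; Garrison Plaza: $13,625; Thornfield Terminal: $1,750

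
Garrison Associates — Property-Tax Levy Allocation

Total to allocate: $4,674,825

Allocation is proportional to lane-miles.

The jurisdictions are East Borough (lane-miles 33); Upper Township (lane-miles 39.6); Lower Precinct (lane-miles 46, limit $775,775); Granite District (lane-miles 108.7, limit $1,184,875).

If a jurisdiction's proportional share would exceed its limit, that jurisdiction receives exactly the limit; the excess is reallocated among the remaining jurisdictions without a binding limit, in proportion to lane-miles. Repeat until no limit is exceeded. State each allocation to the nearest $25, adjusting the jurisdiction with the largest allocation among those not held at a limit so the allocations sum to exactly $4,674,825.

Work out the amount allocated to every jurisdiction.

Lane-miles total: 227.3.
Pro-rata shares before constraints: East Borough 678,703.15; Upper Township 814,443.77; Lower Precinct 946,071.05; Granite District 2,235,607.03.
Cap binds for Lower Precinct ($775,775), Granite District ($1,184,875); balance $2,714,175 reallocated over remaining lane-miles 72.6.
Shares after redistribution: East Borough 1,233,715.91 → $1,233,725; Upper Township 1,480,459.09 → $1,480,450.

East Borough: $1,233,725 | Upper Township: $1,480,450 | Lower Precinct: $775,775 | Granite District: $1,184,875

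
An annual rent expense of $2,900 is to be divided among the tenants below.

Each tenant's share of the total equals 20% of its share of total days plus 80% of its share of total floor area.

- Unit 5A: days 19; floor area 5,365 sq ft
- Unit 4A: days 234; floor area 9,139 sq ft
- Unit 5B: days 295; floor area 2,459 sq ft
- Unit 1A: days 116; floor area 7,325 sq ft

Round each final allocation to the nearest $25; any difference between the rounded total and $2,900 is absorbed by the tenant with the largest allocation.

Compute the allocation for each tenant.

Unit 5A: $525 | Unit 4A: $1,075 | Unit 5B: $500 | Unit 1A: $800

Days total 664; floor area total 24,288.
Blended shares (20% days + 80% floor area): Unit 5A 0.1824; Unit 4A 0.3715; Unit 5B 0.1699; Unit 1A 0.2762.
Unrounded shares: Unit 5A 529.06; Unit 4A 1,077.36; Unit 5B 492.57; Unit 1A 801.01.
Rounded to nearest $25: Unit 5A $525; Unit 4A $1,075; Unit 5B $500; Unit 1A $800. Sum = $2,900.
Sum already equals the total — no adjustment.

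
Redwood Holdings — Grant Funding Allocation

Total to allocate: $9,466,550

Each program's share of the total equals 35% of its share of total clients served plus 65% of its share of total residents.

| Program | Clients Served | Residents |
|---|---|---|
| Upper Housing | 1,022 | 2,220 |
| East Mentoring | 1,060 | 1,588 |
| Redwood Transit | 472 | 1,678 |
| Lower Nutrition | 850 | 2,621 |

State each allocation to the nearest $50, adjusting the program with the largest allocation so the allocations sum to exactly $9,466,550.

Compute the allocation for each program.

Totals — clients served 3,404, residents 8,107.
Composite weights (35% clients served + 65% residents): Upper Housing 0.2831; East Mentoring 0.2363; Redwood Transit 0.1831; Lower Nutrition 0.2975.
Raw shares: Upper Housing 2,679,758.62; East Mentoring 2,237,054.55; Redwood Transit 1,733,033.67; Lower Nutrition 2,816,703.16.
After rounding ($50): Upper Housing $2,679,750; East Mentoring $2,237,050; Redwood Transit $1,733,050; Lower Nutrition $2,816,700. Sum = $9,466,550.
Sum already equals the total — no adjustment.

Upper Housing: $2,679,750 · East Mentoring: $2,237,050 · Redwood Transit: $1,733,050 · Lower Nutrition: $2,816,700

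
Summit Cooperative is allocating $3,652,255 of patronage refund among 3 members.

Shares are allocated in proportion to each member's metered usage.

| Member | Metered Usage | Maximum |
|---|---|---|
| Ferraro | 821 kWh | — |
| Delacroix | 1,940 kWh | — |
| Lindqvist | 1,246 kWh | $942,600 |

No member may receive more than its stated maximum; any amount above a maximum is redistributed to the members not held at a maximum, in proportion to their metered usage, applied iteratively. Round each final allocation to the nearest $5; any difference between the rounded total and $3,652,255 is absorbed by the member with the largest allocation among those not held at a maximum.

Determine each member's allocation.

Ferraro: $805,730; Delacroix: $1,903,925; Lindqvist: $942,600

Sum of metered usage: 4,007.
Pro-rata shares before constraints: Ferraro 748,315.79; Delacroix 1,768,249.24; Lindqvist 1,135,689.98.
Cap binds for Lindqvist ($942,600); balance $2,709,655 reallocated over remaining metered usage 2,761.
Redistributed shares: Ferraro 805,732.25 → $805,730; Delacroix 1,903,922.75 → $1,903,925.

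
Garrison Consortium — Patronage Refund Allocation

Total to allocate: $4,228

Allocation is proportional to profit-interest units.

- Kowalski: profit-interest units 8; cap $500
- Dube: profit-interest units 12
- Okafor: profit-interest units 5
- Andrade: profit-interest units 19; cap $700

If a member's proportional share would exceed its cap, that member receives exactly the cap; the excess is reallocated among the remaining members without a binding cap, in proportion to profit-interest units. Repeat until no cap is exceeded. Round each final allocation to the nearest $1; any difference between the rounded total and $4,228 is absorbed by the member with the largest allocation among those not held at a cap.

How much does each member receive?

Kowalski: $500; Dube: $2,137; Okafor: $891; Andrade: $700

Total profit-interest units = 44.
Pro-rata shares before constraints: Kowalski 768.73; Dube 1,153.09; Okafor 480.45; Andrade 1,825.73.
Held at cap: Kowalski ($500), Andrade ($700); remaining pool $3,028 reallocated over remaining profit-interest units 17.
Remaining shares: Dube 2,137.41 → $2,137; Okafor 890.59 → $891.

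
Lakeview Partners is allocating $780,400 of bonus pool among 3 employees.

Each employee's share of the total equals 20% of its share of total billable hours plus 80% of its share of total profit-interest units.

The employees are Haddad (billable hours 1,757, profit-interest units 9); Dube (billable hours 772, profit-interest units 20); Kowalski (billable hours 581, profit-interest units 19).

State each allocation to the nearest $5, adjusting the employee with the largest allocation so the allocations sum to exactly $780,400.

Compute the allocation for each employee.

Totals — billable hours 3,110, profit-interest units 48.
Composite weights (20% billable hours + 80% profit-interest units): Haddad 0.2630; Dube 0.3830; Kowalski 0.3540.
Raw shares: Haddad 205,237.67; Dube 298,877.31; Kowalski 276,285.02.
At nearest $5: Haddad $205,240; Dube $298,875; Kowalski $276,285. Sum = $780,400.
Rounded total matches; no reconciliation needed.

Haddad: $205,240 | Dube: $298,875 | Kowalski: $276,285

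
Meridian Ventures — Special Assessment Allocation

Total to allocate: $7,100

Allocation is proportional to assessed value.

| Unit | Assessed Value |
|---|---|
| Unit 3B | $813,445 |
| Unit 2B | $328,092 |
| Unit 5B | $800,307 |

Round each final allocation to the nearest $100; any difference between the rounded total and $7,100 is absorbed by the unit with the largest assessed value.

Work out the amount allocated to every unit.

Sum of assessed value: 813,445 + 328,092 + 800,307 = 1,941,844.
Raw shares: Unit 3B 2,974.21; Unit 2B 1,199.61; Unit 5B 2,926.18.
Rounded to nearest $100: Unit 3B $3,000; Unit 2B $1,200; Unit 5B $2,900. Sum = $7,100.
Sum already equals the total — no adjustment.

Unit 3B: $3,000 · Unit 2B: $1,200 · Unit 5B: $2,900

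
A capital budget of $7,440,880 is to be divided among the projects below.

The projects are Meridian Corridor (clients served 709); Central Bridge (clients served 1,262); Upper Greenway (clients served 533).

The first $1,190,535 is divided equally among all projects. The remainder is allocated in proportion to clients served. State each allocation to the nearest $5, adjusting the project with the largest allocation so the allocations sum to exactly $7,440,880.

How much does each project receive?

$1,190,535 shared equally gives $396,845 per project.
Remainder $6,250,345 by clients served (total 2,504): Meridian Corridor 1,769,766.22 → $1,769,765; Central Bridge 3,150,133.94 → $3,150,135; Upper Greenway 1,330,444.84 → $1,330,445.
Totals: Meridian Corridor $396,845 + $1,769,765 = $2,166,610; Central Bridge $396,845 + $3,150,135 = $3,546,980; Upper Greenway $396,845 + $1,330,445 = $1,727,290.

Meridian Corridor: $2,166,610 | Central Bridge: $3,546,980 | Upper Greenway: $1,727,290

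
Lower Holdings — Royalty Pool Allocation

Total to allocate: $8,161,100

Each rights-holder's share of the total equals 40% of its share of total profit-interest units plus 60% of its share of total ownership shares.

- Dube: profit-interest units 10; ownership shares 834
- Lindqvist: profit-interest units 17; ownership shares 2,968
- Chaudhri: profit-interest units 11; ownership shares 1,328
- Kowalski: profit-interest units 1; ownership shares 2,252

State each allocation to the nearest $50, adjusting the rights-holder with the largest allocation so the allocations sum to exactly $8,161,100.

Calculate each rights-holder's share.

Totals — profit-interest units 39, ownership shares 7,382.
Combined weights (40% profit-interest units + 60% ownership shares): Dube 0.1704; Lindqvist 0.4156; Chaudhri 0.2208; Kowalski 0.1933.
Proportional shares: Dube 1,390,248.37; Lindqvist 3,391,707.56; Chaudhri 1,801,634.16; Kowalski 1,577,509.92.
After rounding ($50): Dube $1,390,250; Lindqvist $3,391,700; Chaudhri $1,801,650; Kowalski $1,577,500. Sum = $8,161,100.
No rounding difference to absorb.

Dube: $1,390,250 · Lindqvist: $3,391,700 · Chaudhri: $1,801,650 · Kowalski: $1,577,500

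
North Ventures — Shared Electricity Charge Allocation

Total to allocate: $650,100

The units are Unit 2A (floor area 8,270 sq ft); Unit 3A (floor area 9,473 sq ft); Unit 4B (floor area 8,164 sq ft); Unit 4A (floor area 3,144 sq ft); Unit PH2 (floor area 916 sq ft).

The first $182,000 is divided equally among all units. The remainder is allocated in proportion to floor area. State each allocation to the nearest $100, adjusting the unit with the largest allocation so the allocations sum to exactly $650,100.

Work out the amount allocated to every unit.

Unit 2A: $165,600 | Unit 3A: $184,400 | Unit 4B: $163,900 | Unit 4A: $85,500 | Unit PH2: $50,700

First tranche $182,000 split equally: $36,400 each.
Remainder $468,100 by floor area (total 29,967): Unit 2A 129,181.67 → $129,200; Unit 3A 147,973.15 → $148,000; Unit 4B 127,525.89 → $127,500; Unit 4A 49,110.90 → $49,100; Unit PH2 14,308.39 → $14,300.
Totals: Unit 2A $36,400 + $129,200 = $165,600; Unit 3A $36,400 + $148,000 = $184,400; Unit 4B $36,400 + $127,500 = $163,900; Unit 4A $36,400 + $49,100 = $85,500; Unit PH2 $36,400 + $14,300 = $50,700.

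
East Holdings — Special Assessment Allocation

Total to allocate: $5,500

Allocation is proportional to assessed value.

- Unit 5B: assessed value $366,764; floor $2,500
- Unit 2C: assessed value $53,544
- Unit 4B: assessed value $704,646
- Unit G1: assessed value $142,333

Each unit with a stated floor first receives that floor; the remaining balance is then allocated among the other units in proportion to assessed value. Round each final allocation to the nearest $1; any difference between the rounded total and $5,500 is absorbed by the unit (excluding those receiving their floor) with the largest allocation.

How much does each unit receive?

Unit 5B: $2,500 · Unit 2C: $178 · Unit 4B: $2,348 · Unit G1: $474

Minimums first: Unit 5B $2,500. Residual $3,000.
Residual split over remaining assessed value 900,523: Unit 2C 178.38 → $178; Unit 4B 2,347.46 → $2,347; Unit G1 474.17 → $474.
Rounding difference +$1 applied to Unit 4B → $2,348.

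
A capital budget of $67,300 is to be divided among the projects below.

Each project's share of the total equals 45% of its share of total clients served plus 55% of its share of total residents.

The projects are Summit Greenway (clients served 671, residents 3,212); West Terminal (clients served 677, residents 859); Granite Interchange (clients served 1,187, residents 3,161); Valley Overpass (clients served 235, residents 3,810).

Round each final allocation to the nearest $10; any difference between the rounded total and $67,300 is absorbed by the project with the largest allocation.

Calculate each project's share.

Summit Greenway: $18,100; West Terminal: $10,280; Granite Interchange: $23,580; Valley Overpass: $15,340

Totals — clients served 2,770, residents 11,042.
Blended shares (45% clients served + 55% residents): Summit Greenway 0.2690; West Terminal 0.1528; Granite Interchange 0.3503; Valley Overpass 0.2280.
Pro-rata amounts: Summit Greenway 18,103.45; West Terminal 10,281.33; Granite Interchange 23,574.03; Valley Overpass 15,341.19.
After rounding ($10): Summit Greenway $18,100; West Terminal $10,280; Granite Interchange $23,570; Valley Overpass $15,340. Sum = $67,290.
Difference $67,300 − $67,290 = +$10 applied to largest allocation (Granite Interchange): Granite Interchange becomes $23,580.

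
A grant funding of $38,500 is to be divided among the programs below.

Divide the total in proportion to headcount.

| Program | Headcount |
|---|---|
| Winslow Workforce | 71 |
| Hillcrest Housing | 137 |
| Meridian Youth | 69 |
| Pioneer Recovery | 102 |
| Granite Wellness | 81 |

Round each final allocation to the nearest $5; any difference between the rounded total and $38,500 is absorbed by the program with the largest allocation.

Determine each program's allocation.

Winslow Workforce: $5,940; Hillcrest Housing: $11,470; Meridian Youth: $5,775; Pioneer Recovery: $8,535; Granite Wellness: $6,780

Total headcount = 460.
Unrounded shares: Winslow Workforce 71/460 × $38,500 = 5,942.39; Hillcrest Housing 137/460 × $38,500 = 11,466.30; Meridian Youth 69/460 × $38,500 = 5,775.00; Pioneer Recovery 102/460 × $38,500 = 8,536.96; Granite Wellness 81/460 × $38,500 = 6,779.35.
Rounded to nearest $5: Winslow Workforce $5,940; Hillcrest Housing $11,465; Meridian Youth $5,775; Pioneer Recovery $8,535; Granite Wellness $6,780. Sum = $38,495.
Difference $38,500 − $38,495 = +$5 applied to largest allocation (Hillcrest Housing): Hillcrest Housing becomes $11,470.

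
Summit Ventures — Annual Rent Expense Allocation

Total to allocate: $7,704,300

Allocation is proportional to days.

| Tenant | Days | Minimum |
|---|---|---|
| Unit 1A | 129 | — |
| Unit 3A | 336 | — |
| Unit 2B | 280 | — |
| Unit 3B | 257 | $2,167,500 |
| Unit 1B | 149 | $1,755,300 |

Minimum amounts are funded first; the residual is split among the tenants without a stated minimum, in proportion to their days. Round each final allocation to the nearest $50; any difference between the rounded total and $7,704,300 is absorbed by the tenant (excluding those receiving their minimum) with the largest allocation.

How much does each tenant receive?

Unit 1A: $654,800; Unit 3A: $1,705,450; Unit 2B: $1,421,250; Unit 3B: $2,167,500; Unit 1B: $1,755,300

Guaranteed amounts: Unit 3B $2,167,500; Unit 1B $1,755,300. Balance $3,781,500.
Balance split over remaining days 745: Unit 1A 654,783.22 → $654,800; Unit 3A 1,705,481.88 → $1,705,500; Unit 2B 1,421,234.90 → $1,421,250.
Rounding difference −$50 applied to Unit 3A → $1,705,450.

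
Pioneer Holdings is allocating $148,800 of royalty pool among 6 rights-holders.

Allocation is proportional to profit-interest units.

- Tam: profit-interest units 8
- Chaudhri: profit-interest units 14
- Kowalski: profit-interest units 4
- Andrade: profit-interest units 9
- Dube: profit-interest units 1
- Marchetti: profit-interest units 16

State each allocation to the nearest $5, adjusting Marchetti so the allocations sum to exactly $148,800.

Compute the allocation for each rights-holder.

Total profit-interest units = 52.
Unrounded shares: Tam 8/52 × $148,800 = 22,892.31; Chaudhri 14/52 × $148,800 = 40,061.54; Kowalski 4/52 × $148,800 = 11,446.15; Andrade 9/52 × $148,800 = 25,753.85; Dube 1/52 × $148,800 = 2,861.54; Marchetti 16/52 × $148,800 = 45,784.62.
Rounded to nearest $5: Tam $22,890; Chaudhri $40,060; Kowalski $11,445; Andrade $25,755; Dube $2,860; Marchetti $45,785. Sum = $148,795.
Difference $148,800 − $148,795 = +$5 applied to Marchetti: Marchetti becomes $45,790.

Tam: $22,890; Chaudhri: $40,060; Kowalski: $11,445; Andrade: $25,755; Dube: $2,860; Marchetti: $45,790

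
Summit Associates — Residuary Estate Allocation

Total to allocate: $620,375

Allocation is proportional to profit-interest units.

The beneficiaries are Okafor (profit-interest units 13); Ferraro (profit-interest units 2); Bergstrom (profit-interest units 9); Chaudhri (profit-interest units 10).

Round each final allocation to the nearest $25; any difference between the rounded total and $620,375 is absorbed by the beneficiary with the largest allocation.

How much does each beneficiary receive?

Combined profit-interest units = 34.
Pro-rata amounts: Okafor 13/34 × $620,375 = 237,202.21; Ferraro 2/34 × $620,375 = 36,492.65; Bergstrom 9/34 × $620,375 = 164,216.91; Chaudhri 10/34 × $620,375 = 182,463.24.
Rounded to nearest $25: Okafor $237,200; Ferraro $36,500; Bergstrom $164,225; Chaudhri $182,475. Sum = $620,400.
Difference $620,375 − $620,400 = −$25 applied to largest allocation (Okafor): Okafor becomes $237,175.

Okafor: $237,175; Ferraro: $36,500; Bergstrom: $164,225; Chaudhri: $182,475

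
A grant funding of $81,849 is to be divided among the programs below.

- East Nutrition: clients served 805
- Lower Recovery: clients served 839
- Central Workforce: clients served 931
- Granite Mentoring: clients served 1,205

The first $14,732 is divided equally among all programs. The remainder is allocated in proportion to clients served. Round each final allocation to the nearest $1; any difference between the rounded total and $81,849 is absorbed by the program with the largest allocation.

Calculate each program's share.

East Nutrition: $17,976; Lower Recovery: $18,580; Central Workforce: $20,214; Granite Mentoring: $25,079

First tranche $14,732 split equally: $3,683 each.
Remainder $67,117 by clients served (total 3,780): East Nutrition 14,293.44 → $14,293; Lower Recovery 14,897.13 → $14,897; Central Workforce 16,530.67 → $16,531; Granite Mentoring 21,395.76 → $21,396.
Totals: East Nutrition $3,683 + $14,293 = $17,976; Lower Recovery $3,683 + $14,897 = $18,580; Central Workforce $3,683 + $16,531 = $20,214; Granite Mentoring $3,683 + $21,396 = $25,079.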